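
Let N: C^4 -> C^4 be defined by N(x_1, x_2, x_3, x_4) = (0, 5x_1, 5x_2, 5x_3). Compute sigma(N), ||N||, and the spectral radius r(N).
sigma(N) = {0}; ||N|| = 5; r(N) = 0. (N is nilpotent with N^4 = 0.)

On C^4, N is a strictly lower-triangular matrix with 5 on the subdiagonal and zeros elsewhere, so its characteristic polynomial is lambda^4 and every eigenvalue is 0: sigma(N) = {0}. For the operator norm, N e_i = 5e_{i+1} for i = 1, ..., 3 and N e_4 = 0, so the singular values of N are 5 (with multiplicity 3) and 0; hence ||N|| = 5. The spectral radius r(N) = max|lambda| = 0. Note ||N|| > r(N) — characteristic of non-normal nilpotent operators. Indeed N^4 = 0.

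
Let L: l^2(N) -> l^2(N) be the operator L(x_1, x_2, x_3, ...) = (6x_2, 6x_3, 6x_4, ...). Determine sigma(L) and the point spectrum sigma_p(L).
sigma(L) = closed disk {z in C : |z| ≤ 6}; sigma_p(L) = open disk {z in C : |z| < 6}

Note L = 6·V where V is the unit left shift (V x)_k = x_{k+1}; so sigma(L) = 6·sigma(V) and ||L|| = 6||V||. ||L x||^2 = 36sum_{k≥2} |x_k|^2 ≤ 36||x||^2, with equality on {x : x_1 = 0}, so ||L|| = 6. For any lambda with |lambda| < 6, set r = lambda/6 (|r| < 1); the vector x = (1, r, r^2, ...) is in l^2 and satisfies L x = 6(r, r^2, ...) = lambda x, so lambda is an eigenvalue. On the boundary |lambda| = 6 the geometric series diverges, so no l^2 eigenvector exists, but these lambda lie in the approximate point spectrum. Hence sigma(L) is the closed disk of radius 6 and sigma_p(L) is the open disk.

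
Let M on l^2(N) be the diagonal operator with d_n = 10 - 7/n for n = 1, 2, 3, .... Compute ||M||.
||M|| = 10

For a diagonal operator on l^2 with entries d_n, ||M|| = sup_n |d_n|. Here d_1 = 3, d_2 = 13/2, ..., and d_n = 10 - 7/n increases monotonically toward 10. All terms lie in [3, 10), so |d_n| = d_n and the supremum is the limit 10, which is not attained by any individual d_n. Hence ||M|| = 10.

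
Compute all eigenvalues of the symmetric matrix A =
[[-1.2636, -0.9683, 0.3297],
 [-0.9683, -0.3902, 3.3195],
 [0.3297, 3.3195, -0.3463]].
sigma(A) ≈ {-4, -1, 3}

A is real symmetric, so its spectrum consists of real eigenvalues. Expanding the characteristic polynomial of the displayed matrix gives
  det(λ I - A) = p(λ) = λ^3 + (2)λ^2 + (-11)λ + (-12).
Solving p(λ) = 0 yields eigenvalues ≈ -4, -1, 3. (A is shown rounded to 4 decimals, so these recover the underlying integer eigenvalues to within that precision.)
Verification: the trace of A = -2 equals the sum of eigenvalues -2, and det(A) ≈ 12.0006 matches the eigenvalue product 12.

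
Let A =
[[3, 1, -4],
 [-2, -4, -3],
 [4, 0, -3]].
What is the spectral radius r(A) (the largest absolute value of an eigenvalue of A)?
r(A) ≈ 4.3573

The eigenvalues of A are the roots of its characteristic polynomial. With M = A (coefficients from the trace, the sum of principal 2x2 minors, and det A):
  p(λ) = det(λ I - M) = λ^3 + 4λ^2 + 9λ + 46.
No integer candidate from the rational root theorem (±divisors of 46) is a root, so the roots are irrational. The cubic discriminant is Δ = -40720 < 0, so there is one real root and a complex-conjugate pair. p(-5) = -24 and p(-4) = 10 have opposite signs, so a root lies in (-5, -4); Newton's method refines it to λ ≈ -4.3573. Dividing out (λ - (-4.3573)) leaves approximately λ^2 - 0.3573λ + 10.557. For λ^2 - 0.3573λ + 10.557 the discriminant is -42.1001. It is negative, so the remaining roots are the complex-conjugate pair λ ≈ 0.1787 ± 3.2442i. Their product equals the constant term, so |λ|^2 ≈ 10.557 and |λ| ≈ 3.2491.
Thus the eigenvalues (to 4 decimals) are -4.3573 (modulus 4.3573); 0.1787 ± 3.2442i (modulus 3.2491). The spectral radius is the largest modulus: r(A) ≈ 4.3573. (Cross-check: r(A) ≤ ||A||_2 ≈ 7.0515; equality holds whenever A is normal, though it can also hold for some non-normal A.)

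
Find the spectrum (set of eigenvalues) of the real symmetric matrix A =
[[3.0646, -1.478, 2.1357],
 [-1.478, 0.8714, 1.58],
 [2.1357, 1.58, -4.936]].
sigma(A) ≈ {-6, 1, 4}

A is real symmetric, so its spectrum consists of real eigenvalues. Expanding the characteristic polynomial of the displayed matrix gives
  det(λ I - A) = p(λ) = λ^3 + (1)λ^2 + (-26)λ + (23.9988).
Solving p(λ) = 0 yields eigenvalues ≈ -6, 1, 4. (A is shown rounded to 4 decimals, so these recover the underlying integer eigenvalues to within that precision.)
Verification: the trace of A = -1 equals the sum of eigenvalues -1, and det(A) ≈ -23.9988 matches the eigenvalue product -24.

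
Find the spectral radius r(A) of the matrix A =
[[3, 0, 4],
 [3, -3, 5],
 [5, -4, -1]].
r(A) ≈ 4.6605

The eigenvalues of A are the roots of its characteristic polynomial. With M = A (coefficients from the trace, the sum of principal 2x2 minors, and det A):
  p(λ) = det(λ I - M) = λ^3 + λ^2 - 9λ - 81.
No integer candidate from the rational root theorem (±divisors of 81) is a root, so the roots are irrational. The cubic discriminant is Δ = -160704 < 0, so there is one real root and a complex-conjugate pair. p(4) = -37 and p(5) = 24 have opposite signs, so a root lies in (4, 5); Newton's method refines it to λ ≈ 4.6605. Dividing out (λ - (4.6605)) leaves approximately λ^2 + 5.6605λ + 17.3803. For λ^2 + 5.6605λ + 17.3803 the discriminant is -37.4804. It is negative, so the remaining roots are the complex-conjugate pair λ ≈ -2.8302 ± 3.0611i. Their product equals the constant term, so |λ|^2 ≈ 17.3803 and |λ| ≈ 4.169.
Thus the eigenvalues (to 4 decimals) are 4.6605 (modulus 4.6605); -2.8302 ± 3.0611i (modulus 4.169). The spectral radius is the largest modulus: r(A) ≈ 4.6605. (Cross-check: r(A) ≤ ||A||_2 ≈ 8.941; equality holds whenever A is normal, though it can also hold for some non-normal A.)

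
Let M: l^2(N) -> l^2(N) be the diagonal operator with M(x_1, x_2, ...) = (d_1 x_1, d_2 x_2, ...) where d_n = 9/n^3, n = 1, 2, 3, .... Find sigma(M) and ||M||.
sigma(M) = {9/n^3 : n ≥ 1} ∪ {0}; ||M|| = 9

A bounded diagonal operator on l^2 with diagonal entries d_n has spectrum equal to the closure of {d_n : n ≥ 1}: every d_n is an eigenvalue (with eigenvector e_n), so {d_n} ⊂ sigma(M); the spectrum is closed, so its closure is too; and for lambda not in the closure, (M - lambda I) has bounded inverse (the diagonal entries 1/(d_n - lambda) are bounded). For our sequence d_n = 9/n^3, n = 1, 2, 3, ...:
  - {d_n} = {9/n^3 : n ≥ 1}; the only limit point is 0
  - closure = {9/n^3 : n ≥ 1} ∪ {0}
For the norm: a diagonal operator has ||M|| = sup_n |d_n|. Here d_n = 9/n^3 is positive and decreasing, so sup_n |d_n| = d_1 = 9. So ||M|| = 9.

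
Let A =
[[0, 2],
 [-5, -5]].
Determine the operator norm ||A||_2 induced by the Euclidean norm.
||A||_2 = sqrt((54 + sqrt(2516))/2) ≈ 7.2166 (= sqrt(largest eigenvalue of A^T A))

||A||_2 = sigma_max(A) = sqrt(lambda_max(A^T A)). Form the symmetric matrix M = A^T A =
[[25, 25],
 [25, 29]].
Its characteristic polynomial (trace, determinant of M give the coefficients) is
  p(λ) = det(λ I - M) = λ^2 - 54λ + 100.
For λ^2 - 54λ + 100 the discriminant is 2516. It is nonnegative but not a perfect square, so the roots are real and irrational: λ = (54 ± sqrt(2516))/2 ≈ 52.0799, 1.9201.
So the eigenvalues of A^T A are ≈ 1.9201, 52.0799 (all ≥ 0, as they must be for A^T A). The largest is λ_max = (54 + sqrt(2516))/2 ≈ 52.0799, hence ||A||_2 = sqrt(λ_max) = sqrt((54 + sqrt(2516))/2) ≈ 7.2166.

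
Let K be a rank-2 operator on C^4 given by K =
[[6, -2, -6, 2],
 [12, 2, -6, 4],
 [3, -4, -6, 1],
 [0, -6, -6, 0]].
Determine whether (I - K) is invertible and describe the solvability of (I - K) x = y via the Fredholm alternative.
(I - K) is invertible (det(I - K) = 11 ≠ 0), so for every y in C^4 the equation (I - K) x = y has a unique solution.

K has rank 2 and factors as K = U V^T = u1 v1^T + u2 v2^T with u1 = (2, 2, 2, 2), v1 = (3, -1, -3, 1), u2 = (0, 2, -1, -2), v2 = (3, 2, 0, 1) (multiplying out reproduces the displayed K). The nonzero eigenvalues of U V^T coincide with those of the 2 x 2 matrix G = V^T U = [[v1·u1, v1·u2], [v2·u1, v2·u2]] = [[0, -1], [12, 2]], and by the Sylvester determinant identity det(I_4 - U V^T) = det(I_2 - V^T U) = det([[1, 1], [-12, -1]]) = (1)(-1) - (1)(-12) = 11. (Direct check: I - K =
[[-5, 2, 6, -2],
 [-12, -1, 6, -4],
 [-3, 4, 7, -1],
 [0, 6, 6, 1]]
has determinant 11.) The finite-dimensional Fredholm alternative says: either (I - K) is invertible, or ker(I - K) ≠ {0} and then range(I - K) = ker((I - K)^*)^⊥, with dim ker(I - K) = dim ker((I - K)^*). Since det(I - K) ≠ 0, 1 is not an eigenvalue of K and ker(I - K) = {0}, so we are in the first case: for every y there is a unique x = (I - K)^(-1) y. (Explicitly, by the Woodbury identity, (I - U V^T)^(-1) = I + U (I_2 - G)^(-1) V^T.)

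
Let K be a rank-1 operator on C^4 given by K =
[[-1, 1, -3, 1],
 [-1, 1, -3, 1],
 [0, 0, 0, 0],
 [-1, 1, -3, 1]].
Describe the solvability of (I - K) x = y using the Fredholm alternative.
(I - K) is singular (det(I - K) = 0, i.e. 1 ∈ sigma(K)). (I - K) x = y is solvable iff y ⊥ ker((I - K)^*) = span{(-1, 1, -3, 1)}, i.e. iff -y_1 + y_2 - 3y_3 + y_4 = 0. When solvable, the solutions are x = y + c·(1, 1, 0, 1), c arbitrary (ker(I - K) = span{(1, 1, 0, 1)}, dimension 1).

K has rank 1, so it is an outer product K = u v^T: every row of K is a multiple of one row vector. Reading off the entries, u = (1, 1, 0, 1) and v = (-1, 1, -3, 1) (row i of K equals u_i·v^T). A rank-one matrix u v^T satisfies K u = u (v·u) and kills the (3)-dimensional subspace v^⊥, so its characteristic polynomial is lambda^3 (lambda - v·u) with v·u = tr K = 1. Hence the eigenvalues of I - K are 1 (multiplicity 3) and 1 - (1) = 0, so det(I - K) = 0. (Direct check: I - K =
[[2, -1, 3, -1],
 [1, 0, 3, -1],
 [0, 0, 1, 0],
 [1, -1, 3, 0]]
has determinant 0.) So 1 is an eigenvalue of K and (I - K) is not invertible. The finite-dimensional Fredholm alternative says: either (I - K) is invertible, or ker(I - K) ≠ {0} and then range(I - K) = ker((I - K)^*)^⊥, with dim ker(I - K) = dim ker((I - K)^*). We are in the second case, so we need both kernels. Kernel of I - K: (I - K) u = u - u (v·u) = u - u = 0, so ker(I - K) = span{u} = span{(1, 1, 0, 1)} (it is exactly 1-dimensional because rank(I - K) = 3). Kernel of the adjoint: K is real, so (I - K)^* = I - K^T = I - v u^T, and (I - v u^T) v = v - v (u·v) = 0; hence ker((I - K)^*) = span{v} = span{(-1, 1, -3, 1)}. Therefore (I - K) x = y is solvable iff <y, v> = 0, i.e. iff -y_1 + y_2 - 3y_3 + y_4 = 0. When this holds, K y = u (v·y) = 0, so (I - K) y = y and x = y is a particular solution; the full solution set is the line x = y + c·u = y + c·(1, 1, 0, 1), c ∈ C.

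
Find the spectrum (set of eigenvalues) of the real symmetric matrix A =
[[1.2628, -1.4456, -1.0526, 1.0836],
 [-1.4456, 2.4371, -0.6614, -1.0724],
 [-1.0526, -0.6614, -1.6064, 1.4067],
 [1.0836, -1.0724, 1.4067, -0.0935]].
sigma(A) ≈ {-3, 0, 1, 4}

A is real symmetric, so its spectrum consists of real eigenvalues. Expanding the characteristic polynomial of the displayed matrix gives
  det(λ I - A) = p(λ) = λ^4 + (-2)λ^3 + (-11)λ^2 + (12)λ + (0).
Solving p(λ) = 0 yields eigenvalues ≈ -3, 0, 1, 4. (A is shown rounded to 4 decimals, so these recover the underlying integer eigenvalues to within that precision.)
Verification: the trace of A = 2 equals the sum of eigenvalues 2, and det(A) ≈ 0.0001 matches the eigenvalue product 0.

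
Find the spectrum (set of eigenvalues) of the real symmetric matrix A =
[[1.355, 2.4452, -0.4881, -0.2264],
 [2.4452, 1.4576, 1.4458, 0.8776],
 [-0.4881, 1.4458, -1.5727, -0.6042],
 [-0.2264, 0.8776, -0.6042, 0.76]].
sigma(A) ≈ {-3, 0, 1, 4}

A is real symmetric, so its spectrum consists of real eigenvalues. Expanding the characteristic polynomial of the displayed matrix gives
  det(λ I - A) = p(λ) = λ^4 + (-2)λ^3 + (-11)λ^2 + (12)λ + (0).
Solving p(λ) = 0 yields eigenvalues ≈ -3, 0, 1, 4. (A is shown rounded to 4 decimals, so these recover the underlying integer eigenvalues to within that precision.)
Verification: the trace of A = 2 equals the sum of eigenvalues 2, and det(A) ≈ 0.0000 matches the eigenvalue product 0.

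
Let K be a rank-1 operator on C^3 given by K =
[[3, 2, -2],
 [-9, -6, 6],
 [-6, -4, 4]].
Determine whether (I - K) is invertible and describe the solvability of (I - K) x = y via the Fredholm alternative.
(I - K) is singular (det(I - K) = 0, i.e. 1 ∈ sigma(K)). (I - K) x = y is solvable iff y ⊥ ker((I - K)^*) = span{(3, 2, -2)}, i.e. iff 3y_1 + 2y_2 - 2y_3 = 0. When solvable, the solutions are x = y + c·(1, -3, -2), c arbitrary (ker(I - K) = span{(1, -3, -2)}, dimension 1).

K has rank 1, so it is an outer product K = u v^T: every row of K is a multiple of one row vector. Reading off the entries, u = (1, -3, -2) and v = (3, 2, -2) (row i of K equals u_i·v^T). A rank-one matrix u v^T satisfies K u = u (v·u) and kills the (2)-dimensional subspace v^⊥, so its characteristic polynomial is lambda^2 (lambda - v·u) with v·u = tr K = 1. Hence the eigenvalues of I - K are 1 (multiplicity 2) and 1 - (1) = 0, so det(I - K) = 0. (Direct check: I - K =
[[-2, -2, 2],
 [9, 7, -6],
 [6, 4, -3]]
has determinant 0.) So 1 is an eigenvalue of K and (I - K) is not invertible. The finite-dimensional Fredholm alternative says: either (I - K) is invertible, or ker(I - K) ≠ {0} and then range(I - K) = ker((I - K)^*)^⊥, with dim ker(I - K) = dim ker((I - K)^*). We are in the second case, so we need both kernels. Kernel of I - K: (I - K) u = u - u (v·u) = u - u = 0, so ker(I - K) = span{u} = span{(1, -3, -2)} (it is exactly 1-dimensional because rank(I - K) = 2). Kernel of the adjoint: K is real, so (I - K)^* = I - K^T = I - v u^T, and (I - v u^T) v = v - v (u·v) = 0; hence ker((I - K)^*) = span{v} = span{(3, 2, -2)}. Therefore (I - K) x = y is solvable iff <y, v> = 0, i.e. iff 3y_1 + 2y_2 - 2y_3 = 0. When this holds, K y = u (v·y) = 0, so (I - K) y = y and x = y is a particular solution; the full solution set is the line x = y + c·u = y + c·(1, -3, -2), c ∈ C.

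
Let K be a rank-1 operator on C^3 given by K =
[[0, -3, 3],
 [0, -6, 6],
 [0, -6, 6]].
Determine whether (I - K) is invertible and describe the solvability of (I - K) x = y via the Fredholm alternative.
(I - K) is invertible (det(I - K) = 1 ≠ 0), so for every y in C^3 the equation (I - K) x = y has a unique solution.

K has rank 1, so it is an outer product K = u v^T: every row of K is a multiple of one row vector. Reading off the entries, u = (1, 2, 2) and v = (0, -3, 3) (row i of K equals u_i·v^T). A rank-one matrix u v^T satisfies K u = u (v·u) and kills the (2)-dimensional subspace v^⊥, so its characteristic polynomial is lambda^2 (lambda - v·u) with v·u = tr K = 0. Hence the eigenvalues of I - K are 1 (multiplicity 2) and 1 - (0) = 1, so det(I - K) = 1. (Direct check: I - K =
[[1, 3, -3],
 [0, 7, -6],
 [0, 6, -5]]
has determinant 1.) The finite-dimensional Fredholm alternative says: either (I - K) is invertible, or ker(I - K) ≠ {0} and then range(I - K) = ker((I - K)^*)^⊥, with dim ker(I - K) = dim ker((I - K)^*). Since det(I - K) ≠ 0, 1 is not an eigenvalue of K and ker(I - K) = {0}, so we are in the first case: for every y there is a unique x = (I - K)^(-1) y. Explicitly, by the Sherman–Morrison formula, (I - u v^T)^(-1) = I + u v^T/(1 - v·u), i.e. (I - K)^(-1) = I + K.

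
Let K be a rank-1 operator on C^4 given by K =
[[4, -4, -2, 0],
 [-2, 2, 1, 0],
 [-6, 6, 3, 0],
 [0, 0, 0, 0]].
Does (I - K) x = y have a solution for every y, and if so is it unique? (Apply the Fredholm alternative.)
(I - K) is invertible (det(I - K) = -8 ≠ 0), so for every y in C^4 the equation (I - K) x = y has a unique solution.

K has rank 1, so it is an outer product K = u v^T: every row of K is a multiple of one row vector. Reading off the entries, u = (2, -1, -3, 0) and v = (2, -2, -1, 0) (row i of K equals u_i·v^T). A rank-one matrix u v^T satisfies K u = u (v·u) and kills the (3)-dimensional subspace v^⊥, so its characteristic polynomial is lambda^3 (lambda - v·u) with v·u = tr K = 9. Hence the eigenvalues of I - K are 1 (multiplicity 3) and 1 - (9) = -8, so det(I - K) = -8. (Direct check: I - K =
[[-3, 4, 2, 0],
 [2, -1, -1, 0],
 [6, -6, -2, 0],
 [0, 0, 0, 1]]
has determinant -8.) The finite-dimensional Fredholm alternative says: either (I - K) is invertible, or ker(I - K) ≠ {0} and then range(I - K) = ker((I - K)^*)^⊥, with dim ker(I - K) = dim ker((I - K)^*). Since det(I - K) ≠ 0, 1 is not an eigenvalue of K and ker(I - K) = {0}, so we are in the first case: for every y there is a unique x = (I - K)^(-1) y. Explicitly, by the Sherman–Morrison formula, (I - u v^T)^(-1) = I + u v^T/(1 - v·u), i.e. (I - K)^(-1) = I + K/(-8).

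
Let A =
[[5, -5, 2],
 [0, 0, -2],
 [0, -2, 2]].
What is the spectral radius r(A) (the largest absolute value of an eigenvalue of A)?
r(A) = 5

The eigenvalues of A are the roots of its characteristic polynomial. With M = A (coefficients from the trace, the sum of principal 2x2 minors, and det A):
  p(λ) = det(λ I - M) = λ^3 - 7λ^2 + 6λ + 20.
By the rational root theorem any rational root is an integer divisor of 20. Testing λ = 5: p(5) = 125 - 175 + 30 + 20 = 0, so λ = 5 is a root. Dividing out (λ - 5) leaves p(λ) = (λ - 5)(λ^2 - 2λ - 4). For λ^2 - 2λ - 4 the discriminant is 20. It is nonnegative but not a perfect square, so the roots are real and irrational: λ = (2 ± sqrt(20))/2 ≈ 3.2361, -1.2361.
Thus the eigenvalues (to 4 decimals) are 3.2361 (modulus 3.2361); -1.2361 (modulus 1.2361); 5 (modulus 5). The spectral radius is the largest modulus: r(A) = 5. (Cross-check: r(A) ≤ ||A||_2 ≈ 7.6403; equality holds whenever A is normal, though it can also hold for some non-normal A.)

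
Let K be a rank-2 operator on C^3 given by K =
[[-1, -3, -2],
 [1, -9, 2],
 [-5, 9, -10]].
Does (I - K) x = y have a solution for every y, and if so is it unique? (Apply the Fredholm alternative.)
(I - K) is invertible (det(I - K) = 105 ≠ 0), so for every y in C^3 the equation (I - K) x = y has a unique solution.

K has rank 2 and factors as K = U V^T = u1 v1^T + u2 v2^T with u1 = (-1, -3, 3), v1 = (-1, 3, -2), u2 = (2, 2, 2), v2 = (-1, 0, -2) (multiplying out reproduces the displayed K). The nonzero eigenvalues of U V^T coincide with those of the 2 x 2 matrix G = V^T U = [[v1·u1, v1·u2], [v2·u1, v2·u2]] = [[-14, 0], [-5, -6]], and by the Sylvester determinant identity det(I_3 - U V^T) = det(I_2 - V^T U) = det([[15, 0], [5, 7]]) = (15)(7) - (0)(5) = 105. (Direct check: I - K =
[[2, 3, 2],
 [-1, 10, -2],
 [5, -9, 11]]
has determinant 105.) The finite-dimensional Fredholm alternative says: either (I - K) is invertible, or ker(I - K) ≠ {0} and then range(I - K) = ker((I - K)^*)^⊥, with dim ker(I - K) = dim ker((I - K)^*). Since det(I - K) ≠ 0, 1 is not an eigenvalue of K and ker(I - K) = {0}, so we are in the first case: for every y there is a unique x = (I - K)^(-1) y. (Explicitly, by the Woodbury identity, (I - U V^T)^(-1) = I + U (I_2 - G)^(-1) V^T.)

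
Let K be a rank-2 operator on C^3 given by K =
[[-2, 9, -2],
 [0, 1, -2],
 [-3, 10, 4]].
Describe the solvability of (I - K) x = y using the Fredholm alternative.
(I - K) is invertible (det(I - K) = 6 ≠ 0), so for every y in C^3 the equation (I - K) x = y has a unique solution.

K has rank 2 and factors as K = U V^T = u1 v1^T + u2 v2^T with u1 = (2, 0, 3), v1 = (-1, 3, 2), u2 = (-3, -1, -1), v2 = (0, -1, 2) (multiplying out reproduces the displayed K). The nonzero eigenvalues of U V^T coincide with those of the 2 x 2 matrix G = V^T U = [[v1·u1, v1·u2], [v2·u1, v2·u2]] = [[4, -2], [6, -1]], and by the Sylvester determinant identity det(I_3 - U V^T) = det(I_2 - V^T U) = det([[-3, 2], [-6, 2]]) = (-3)(2) - (2)(-6) = 6. (Direct check: I - K =
[[3, -9, 2],
 [0, 0, 2],
 [3, -10, -3]]
has determinant 6.) The finite-dimensional Fredholm alternative says: either (I - K) is invertible, or ker(I - K) ≠ {0} and then range(I - K) = ker((I - K)^*)^⊥, with dim ker(I - K) = dim ker((I - K)^*). Since det(I - K) ≠ 0, 1 is not an eigenvalue of K and ker(I - K) = {0}, so we are in the first case: for every y there is a unique x = (I - K)^(-1) y. (Explicitly, by the Woodbury identity, (I - U V^T)^(-1) = I + U (I_2 - G)^(-1) V^T.)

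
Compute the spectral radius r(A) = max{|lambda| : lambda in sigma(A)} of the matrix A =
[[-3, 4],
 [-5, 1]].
r(A) = sqrt(17) ≈ 4.1231

The eigenvalues of A are the roots of its characteristic polynomial. With M = A (coefficients from the trace and determinant):
  p(λ) = det(λ I - M) = λ^2 + 2λ + 17.
For λ^2 + 2λ + 17 the discriminant is -64. It is negative, so the roots are the complex-conjugate pair λ = -1 ± (sqrt(64)/2) i ≈ -1 ± 4i. For a conjugate pair the product of the roots equals the constant term, so |λ|^2 = 17 and |λ| = sqrt(17) ≈ 4.1231.
Thus the eigenvalues (to 4 decimals) are -1 ± 4i (modulus 4.1231). The spectral radius is the largest modulus: r(A) = sqrt(17) ≈ 4.1231. (Cross-check: r(A) ≤ ||A||_2 ≈ 6.6713; equality holds whenever A is normal, though it can also hold for some non-normal A.)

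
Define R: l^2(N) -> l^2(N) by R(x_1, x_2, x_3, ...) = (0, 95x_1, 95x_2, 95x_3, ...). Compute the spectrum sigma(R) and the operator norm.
sigma(R) = closed disk {z in C : |z| ≤ 95}; ||R|| = 95

Note R = 95·U where U is the unit right shift (U x)_k = x_{k-1} (with x_0 := 0); so ||R|| = 95||U|| and sigma(R) = 95·sigma(U). ||R x||^2 = sum_{k≥1} |95x_k|^2 = 9025||x||^2, so ||R|| = 95 and sigma(R) ⊂ {|z| ≤ 95}. For any |lambda| < 95, the equation (R - lambda I) x = 0 forces x_1 = 0, then 95x_k = lambda x_{k+1} ⇒ x = 0, so R has no eigenvalues. But (R - lambda I) is not surjective for |lambda| < 95: solving (R - lambda I) x = e_1 would require x_n proportional to (lambda/95)^(-n), which is not in l^2. So every |lambda| < 95 lies in the residual spectrum. The boundary |lambda| = 95 is in the approximate point spectrum (the spectrum is closed). Hence sigma(R) is the closed disk of radius 95.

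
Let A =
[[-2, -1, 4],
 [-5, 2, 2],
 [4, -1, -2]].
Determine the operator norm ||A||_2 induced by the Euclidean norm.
||A||_2 ≈ 8.0402 (= sqrt(largest eigenvalue of A^T A))

||A||_2 = sigma_max(A) = sqrt(lambda_max(A^T A)). Form the symmetric matrix M = A^T A =
[[45, -12, -26],
 [-12, 6, 2],
 [-26, 2, 24]].
Its characteristic polynomial (trace, sum of principal 2x2 minors, determinant of M give the coefficients) is
  p(λ) = det(λ I - M) = λ^3 - 75λ^2 + 670λ - 36.
No integer candidate from the rational root theorem (±divisors of 36) is a root, so the roots are irrational. The cubic discriminant is Δ = 1293787508 > 0, so there are three distinct real roots. p(0) = -36 and p(1) = 560 have opposite signs, so a root lies in (0, 1); Newton's method refines it to λ ≈ 0.0541. p(10) = 164 and p(11) = -410 have opposite signs, so a root lies in (10, 11); Newton's method refines it to λ ≈ 10.3018. p(64) = -2212 and p(65) = 1264 have opposite signs, so a root lies in (64, 65); Newton's method refines it to λ ≈ 64.6442. Check (Vieta): the three roots sum to 75, matching tr M = 75.
So the eigenvalues of A^T A are ≈ 0.0541, 10.3018, 64.6442 (all ≥ 0, as they must be for A^T A). The largest is λ_max ≈ 64.6442, hence ||A||_2 = sqrt(λ_max) ≈ 8.0402.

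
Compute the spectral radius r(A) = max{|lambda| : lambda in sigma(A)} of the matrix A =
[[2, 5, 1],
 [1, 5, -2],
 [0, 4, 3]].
r(A) ≈ 4.3507

The eigenvalues of A are the roots of its characteristic polynomial. With M = A (coefficients from the trace, the sum of principal 2x2 minors, and det A):
  p(λ) = det(λ I - M) = λ^3 - 10λ^2 + 34λ - 35.
No integer candidate from the rational root theorem (±divisors of 35) is a root, so the roots are irrational. The cubic discriminant is Δ = -491 < 0, so there is one real root and a complex-conjugate pair. p(1) = -10 and p(2) = 1 have opposite signs, so a root lies in (1, 2); Newton's method refines it to λ ≈ 1.8491. Dividing out (λ - (1.8491)) leaves approximately λ^2 - 8.1509λ + 18.9282. For λ^2 - 8.1509λ + 18.9282 the discriminant is -9.2756. It is negative, so the remaining roots are the complex-conjugate pair λ ≈ 4.0755 ± 1.5228i. Their product equals the constant term, so |λ|^2 ≈ 18.9282 and |λ| ≈ 4.3507.
Thus the eigenvalues (to 4 decimals) are 1.8491 (modulus 1.8491); 4.0755 ± 1.5228i (modulus 4.3507). The spectral radius is the largest modulus: r(A) ≈ 4.3507. (Cross-check: r(A) ≤ ||A||_2 ≈ 8.3854; equality holds whenever A is normal, though it can also hold for some non-normal A.)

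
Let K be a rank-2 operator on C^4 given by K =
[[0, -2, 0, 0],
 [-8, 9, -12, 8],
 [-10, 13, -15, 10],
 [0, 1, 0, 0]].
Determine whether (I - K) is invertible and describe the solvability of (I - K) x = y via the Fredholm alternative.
(I - K) is invertible (det(I - K) = 4 ≠ 0), so for every y in C^4 the equation (I - K) x = y has a unique solution.

K has rank 2 and factors as K = U V^T = u1 v1^T + u2 v2^T with u1 = (2, -1, -3, -1), v1 = (2, -3, 3, -2), u2 = (2, 3, 2, -1), v2 = (-2, 2, -3, 2) (multiplying out reproduces the displayed K). The nonzero eigenvalues of U V^T coincide with those of the 2 x 2 matrix G = V^T U = [[v1·u1, v1·u2], [v2·u1, v2·u2]] = [[0, 3], [1, -6]], and by the Sylvester determinant identity det(I_4 - U V^T) = det(I_2 - V^T U) = det([[1, -3], [-1, 7]]) = (1)(7) - (-3)(-1) = 4. (Direct check: I - K =
[[1, 2, 0, 0],
 [8, -8, 12, -8],
 [10, -13, 16, -10],
 [0, -1, 0, 1]]
has determinant 4.) The finite-dimensional Fredholm alternative says: either (I - K) is invertible, or ker(I - K) ≠ {0} and then range(I - K) = ker((I - K)^*)^⊥, with dim ker(I - K) = dim ker((I - K)^*). Since det(I - K) ≠ 0, 1 is not an eigenvalue of K and ker(I - K) = {0}, so we are in the first case: for every y there is a unique x = (I - K)^(-1) y. (Explicitly, by the Woodbury identity, (I - U V^T)^(-1) = I + U (I_2 - G)^(-1) V^T.)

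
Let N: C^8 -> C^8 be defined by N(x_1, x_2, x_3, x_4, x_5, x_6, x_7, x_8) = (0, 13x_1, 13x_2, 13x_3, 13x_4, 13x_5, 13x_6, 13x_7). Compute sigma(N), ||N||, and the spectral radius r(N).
sigma(N) = {0}; ||N|| = 13; r(N) = 0. (N is nilpotent with N^8 = 0.)

On C^8, N is a strictly lower-triangular matrix with 13 on the subdiagonal and zeros elsewhere, so its characteristic polynomial is lambda^8 and every eigenvalue is 0: sigma(N) = {0}. For the operator norm, N e_i = 13e_{i+1} for i = 1, ..., 7 and N e_8 = 0, so the singular values of N are 13 (with multiplicity 7) and 0; hence ||N|| = 13. The spectral radius r(N) = max|lambda| = 0. Note ||N|| > r(N) — characteristic of non-normal nilpotent operators. Indeed N^8 = 0.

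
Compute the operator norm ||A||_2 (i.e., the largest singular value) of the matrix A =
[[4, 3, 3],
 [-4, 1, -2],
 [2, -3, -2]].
||A||_2 ≈ 6.9047 (= sqrt(largest eigenvalue of A^T A))

||A||_2 = sigma_max(A) = sqrt(lambda_max(A^T A)). Form the symmetric matrix M = A^T A =
[[36, 2, 16],
 [2, 19, 13],
 [16, 13, 17]].
Its characteristic polynomial (trace, sum of principal 2x2 minors, determinant of M give the coefficients) is
  p(λ) = det(λ I - M) = λ^3 - 72λ^2 + 1190λ - 1444.
No integer candidate from the rational root theorem (±divisors of 1444) is a root, so the roots are irrational. The cubic discriminant is Δ = 615241840 > 0, so there are three distinct real roots. p(1) = -325 and p(2) = 656 have opposite signs, so a root lies in (1, 2); Newton's method refines it to λ ≈ 1.3164. p(23) = 5 and p(24) = -532 have opposite signs, so a root lies in (23, 24); Newton's method refines it to λ ≈ 23.0093. p(47) = -739 and p(48) = 380 have opposite signs, so a root lies in (47, 48); Newton's method refines it to λ ≈ 47.6743. Check (Vieta): the three roots sum to 72, matching tr M = 72.
So the eigenvalues of A^T A are ≈ 1.3164, 23.0093, 47.6743 (all ≥ 0, as they must be for A^T A). The largest is λ_max ≈ 47.6743, hence ||A||_2 = sqrt(λ_max) ≈ 6.9047.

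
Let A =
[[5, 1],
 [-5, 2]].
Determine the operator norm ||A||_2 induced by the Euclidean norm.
||A||_2 = sqrt((55 + sqrt(2125))/2) ≈ 7.1098 (= sqrt(largest eigenvalue of A^T A))

||A||_2 = sigma_max(A) = sqrt(lambda_max(A^T A)). Form the symmetric matrix M = A^T A =
[[50, -5],
 [-5, 5]].
Its characteristic polynomial (trace, determinant of M give the coefficients) is
  p(λ) = det(λ I - M) = λ^2 - 55λ + 225.
For λ^2 - 55λ + 225 the discriminant is 2125. It is nonnegative but not a perfect square, so the roots are real and irrational: λ = (55 ± sqrt(2125))/2 ≈ 50.5489, 4.4511.
So the eigenvalues of A^T A are ≈ 4.4511, 50.5489 (all ≥ 0, as they must be for A^T A). The largest is λ_max = (55 + sqrt(2125))/2 ≈ 50.5489, hence ||A||_2 = sqrt(λ_max) = sqrt((55 + sqrt(2125))/2) ≈ 7.1098.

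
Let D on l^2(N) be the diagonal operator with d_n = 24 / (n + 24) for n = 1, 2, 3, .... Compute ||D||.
||D|| = 24/25 (attained at n = 1)

For D diagonal, ||D|| = sup_n |d_n| = sup_n 24/(n + 24). This is positive and strictly decreasing in n, so the supremum is attained at n = 1: d_1 = 24/(1 + 24) = 24/25. Hence ||D|| = 24/25.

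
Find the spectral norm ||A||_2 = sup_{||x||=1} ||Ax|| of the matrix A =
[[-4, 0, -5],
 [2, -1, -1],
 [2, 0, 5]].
||A||_2 ≈ 8.2816 (= sqrt(largest eigenvalue of A^T A))

||A||_2 = sigma_max(A) = sqrt(lambda_max(A^T A)). Form the symmetric matrix M = A^T A =
[[24, -2, 28],
 [-2, 1, 1],
 [28, 1, 51]].
Its characteristic polynomial (trace, sum of principal 2x2 minors, determinant of M give the coefficients) is
  p(λ) = det(λ I - M) = λ^3 - 76λ^2 + 510λ - 100.
No integer candidate from the rational root theorem (±divisors of 100) is a root, so the roots are irrational. The cubic discriminant is Δ = 865641200 > 0, so there are three distinct real roots. p(0) = -100 and p(1) = 335 have opposite signs, so a root lies in (0, 1); Newton's method refines it to λ ≈ 0.2022. p(7) = 89 and p(8) = -372 have opposite signs, so a root lies in (7, 8); Newton's method refines it to λ ≈ 7.2126. p(68) = -2412 and p(69) = 1763 have opposite signs, so a root lies in (68, 69); Newton's method refines it to λ ≈ 68.5853. Check (Vieta): the three roots sum to 76, matching tr M = 76.
So the eigenvalues of A^T A are ≈ 0.2022, 7.2126, 68.5853 (all ≥ 0, as they must be for A^T A). The largest is λ_max ≈ 68.5853, hence ||A||_2 = sqrt(λ_max) ≈ 8.2816.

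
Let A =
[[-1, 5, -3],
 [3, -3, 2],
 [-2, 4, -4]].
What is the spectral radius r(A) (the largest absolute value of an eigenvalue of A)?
r(A) ≈ 8.8966

The eigenvalues of A are the roots of its characteristic polynomial. With M = A (coefficients from the trace, the sum of principal 2x2 minors, and det A):
  p(λ) = det(λ I - M) = λ^3 + 8λ^2 - 10λ - 18.
No integer candidate from the rational root theorem (±divisors of 18) is a root, so the roots are irrational. The cubic discriminant is Δ = 64436 > 0, so there are three distinct real roots. p(-9) = -9 and p(-8) = 62 have opposite signs, so a root lies in (-9, -8); Newton's method refines it to λ ≈ -8.8966. p(-2) = 26 and p(-1) = -1 have opposite signs, so a root lies in (-2, -1); Newton's method refines it to λ ≈ -1.0431. p(1) = -19 and p(2) = 2 have opposite signs, so a root lies in (1, 2); Newton's method refines it to λ ≈ 1.9397. Check (Vieta): the three roots sum to -8, matching tr M = -8.
Thus the eigenvalues (to 4 decimals) are -8.8966 (modulus 8.8966); -1.0431 (modulus 1.0431); 1.9397 (modulus 1.9397). The spectral radius is the largest modulus: r(A) ≈ 8.8966. (Cross-check: r(A) ≤ ||A||_2 ≈ 9.3998; equality holds whenever A is normal, though it can also hold for some non-normal A.)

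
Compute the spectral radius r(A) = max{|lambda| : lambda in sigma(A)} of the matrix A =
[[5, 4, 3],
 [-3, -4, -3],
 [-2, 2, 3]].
r(A) = sqrt(12) ≈ 3.4641

The eigenvalues of A are the roots of its characteristic polynomial. With M = A (coefficients from the trace, the sum of principal 2x2 minors, and det A):
  p(λ) = det(λ I - M) = λ^3 - 4λ^2 + 7λ + 12.
By the rational root theorem any rational root is an integer divisor of 12. Testing λ = -1: p(-1) = -1 - 4 - 7 + 12 = 0, so λ = -1 is a root. Dividing out (λ + 1) leaves p(λ) = (λ + 1)(λ^2 - 5λ + 12). For λ^2 - 5λ + 12 the discriminant is -23. It is negative, so the roots are the complex-conjugate pair λ = 5/2 ± (sqrt(23)/2) i ≈ 2.5 ± 2.3979i. For a conjugate pair the product of the roots equals the constant term, so |λ|^2 = 12 and |λ| = sqrt(12) ≈ 3.4641.
Thus the eigenvalues (to 4 decimals) are 2.5 ± 2.3979i (modulus 3.4641); -1 (modulus 1). The spectral radius is the largest modulus: r(A) = sqrt(12) ≈ 3.4641. (Cross-check: r(A) ≤ ||A||_2 ≈ 9.2224; equality holds whenever A is normal, though it can also hold for some non-normal A.)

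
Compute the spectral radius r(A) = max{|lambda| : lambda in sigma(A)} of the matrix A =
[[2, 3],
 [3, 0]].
r(A) = (2 + sqrt(40))/2 ≈ 4.1623

The eigenvalues of A are the roots of its characteristic polynomial. With M = A (coefficients from the trace and determinant):
  p(λ) = det(λ I - M) = λ^2 - 2λ - 9.
For λ^2 - 2λ - 9 the discriminant is 40. It is nonnegative but not a perfect square, so the roots are real and irrational: λ = (2 ± sqrt(40))/2 ≈ 4.1623, -2.1623.
Thus the eigenvalues (to 4 decimals) are 4.1623 (modulus 4.1623); -2.1623 (modulus 2.1623). The spectral radius is the largest modulus: r(A) = (2 + sqrt(40))/2 ≈ 4.1623. (Cross-check: r(A) ≤ ||A||_2 ≈ 4.1623; equality holds whenever A is normal, though it can also hold for some non-normal A.)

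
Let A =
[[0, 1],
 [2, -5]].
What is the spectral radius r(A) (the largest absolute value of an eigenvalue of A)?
r(A) = (5 + sqrt(33))/2 ≈ 5.3723

The eigenvalues of A are the roots of its characteristic polynomial. With M = A (coefficients from the trace and determinant):
  p(λ) = det(λ I - M) = λ^2 + 5λ - 2.
For λ^2 + 5λ - 2 the discriminant is 33. It is nonnegative but not a perfect square, so the roots are real and irrational: λ = (-5 ± sqrt(33))/2 ≈ 0.3723, -5.3723.
Thus the eigenvalues (to 4 decimals) are 0.3723 (modulus 0.3723); -5.3723 (modulus 5.3723). The spectral radius is the largest modulus: r(A) = (5 + sqrt(33))/2 ≈ 5.3723. (Cross-check: r(A) ≤ ||A||_2 ≈ 5.465; equality holds whenever A is normal, though it can also hold for some non-normal A.)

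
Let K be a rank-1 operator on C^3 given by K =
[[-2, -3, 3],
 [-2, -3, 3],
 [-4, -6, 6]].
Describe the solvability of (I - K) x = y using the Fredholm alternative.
(I - K) is singular (det(I - K) = 0, i.e. 1 ∈ sigma(K)). (I - K) x = y is solvable iff y ⊥ ker((I - K)^*) = span{(-2, -3, 3)}, i.e. iff -2y_1 - 3y_2 + 3y_3 = 0. When solvable, the solutions are x = y + c·(1, 1, 2), c arbitrary (ker(I - K) = span{(1, 1, 2)}, dimension 1).

K has rank 1, so it is an outer product K = u v^T: every row of K is a multiple of one row vector. Reading off the entries, u = (1, 1, 2) and v = (-2, -3, 3) (row i of K equals u_i·v^T). A rank-one matrix u v^T satisfies K u = u (v·u) and kills the (2)-dimensional subspace v^⊥, so its characteristic polynomial is lambda^2 (lambda - v·u) with v·u = tr K = 1. Hence the eigenvalues of I - K are 1 (multiplicity 2) and 1 - (1) = 0, so det(I - K) = 0. (Direct check: I - K =
[[3, 3, -3],
 [2, 4, -3],
 [4, 6, -5]]
has determinant 0.) So 1 is an eigenvalue of K and (I - K) is not invertible. The finite-dimensional Fredholm alternative says: either (I - K) is invertible, or ker(I - K) ≠ {0} and then range(I - K) = ker((I - K)^*)^⊥, with dim ker(I - K) = dim ker((I - K)^*). We are in the second case, so we need both kernels. Kernel of I - K: (I - K) u = u - u (v·u) = u - u = 0, so ker(I - K) = span{u} = span{(1, 1, 2)} (it is exactly 1-dimensional because rank(I - K) = 2). Kernel of the adjoint: K is real, so (I - K)^* = I - K^T = I - v u^T, and (I - v u^T) v = v - v (u·v) = 0; hence ker((I - K)^*) = span{v} = span{(-2, -3, 3)}. Therefore (I - K) x = y is solvable iff <y, v> = 0, i.e. iff -2y_1 - 3y_2 + 3y_3 = 0. When this holds, K y = u (v·y) = 0, so (I - K) y = y and x = y is a particular solution; the full solution set is the line x = y + c·u = y + c·(1, 1, 2), c ∈ C.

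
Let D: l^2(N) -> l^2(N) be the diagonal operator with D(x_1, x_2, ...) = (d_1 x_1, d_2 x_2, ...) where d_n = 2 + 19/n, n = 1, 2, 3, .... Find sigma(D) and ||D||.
sigma(D) = {2 + 19/n : n ≥ 1} ∪ {2}; ||D|| = 21

A bounded diagonal operator on l^2 with diagonal entries d_n has spectrum equal to the closure of {d_n : n ≥ 1}: every d_n is an eigenvalue (with eigenvector e_n), so {d_n} ⊂ sigma(D); the spectrum is closed, so its closure is too; and for lambda not in the closure, (D - lambda I) has bounded inverse (the diagonal entries 1/(d_n - lambda) are bounded). For our sequence d_n = 2 + 19/n, n = 1, 2, 3, ...:
  - {d_n} = {2 + 19/n : n ≥ 1}; the only limit point is 2
  - closure = {2 + 19/n : n ≥ 1} ∪ {2}
For the norm: a diagonal operator has ||D|| = sup_n |d_n|. Here d_n = 2 + 19/n is positive and decreasing, so sup_n |d_n| = d_1 = 2 + 19 = 21. So ||D|| = 21.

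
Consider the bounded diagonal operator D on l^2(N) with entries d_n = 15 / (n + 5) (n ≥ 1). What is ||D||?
||D|| = 5/2 (attained at n = 1)

For D diagonal, ||D|| = sup_n |d_n| = sup_n 15/(n + 5). This is positive and strictly decreasing in n, so the supremum is attained at n = 1: d_1 = 15/(1 + 5) = 5/2. Hence ||D|| = 5/2.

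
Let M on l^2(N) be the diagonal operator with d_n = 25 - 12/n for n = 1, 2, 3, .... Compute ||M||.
||M|| = 25

For a diagonal operator on l^2 with entries d_n, ||M|| = sup_n |d_n|. Here d_1 = 13, d_2 = 19, ..., and d_n = 25 - 12/n increases monotonically toward 25. All terms lie in [13, 25), so |d_n| = d_n and the supremum is the limit 25, which is not attained by any individual d_n. Hence ||M|| = 25.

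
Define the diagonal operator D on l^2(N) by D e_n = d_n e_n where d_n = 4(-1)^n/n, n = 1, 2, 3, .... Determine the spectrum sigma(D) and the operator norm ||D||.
sigma(D) = {4(-1)^n/n : n ≥ 1} ∪ {0}; ||D|| = 4

A bounded diagonal operator on l^2 with diagonal entries d_n has spectrum equal to the closure of {d_n : n ≥ 1}: every d_n is an eigenvalue (with eigenvector e_n), so {d_n} ⊂ sigma(D); the spectrum is closed, so its closure is too; and for lambda not in the closure, (D - lambda I) has bounded inverse (the diagonal entries 1/(d_n - lambda) are bounded). For our sequence d_n = 4(-1)^n/n, n = 1, 2, 3, ...:
  - {d_n} = {4(-1)^n/n : n ≥ 1}; the only limit point is 0
  - closure = {4(-1)^n/n : n ≥ 1} ∪ {0}
For the norm: a diagonal operator has ||D|| = sup_n |d_n|. Here |d_n| = 4/n is decreasing, so sup_n |d_n| = |d_1| = 4. So ||D|| = 4.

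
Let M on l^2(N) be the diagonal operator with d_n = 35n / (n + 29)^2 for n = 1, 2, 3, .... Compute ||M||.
||M|| = 35/116 (attained at n = 29)

For M diagonal, ||M|| = sup_n |d_n|. Treat f(x) = 35x / (x + 29)^2 for real x > 0. By the quotient rule, f'(x) = 35(29 - x)/(x + 29)^3, which is positive for x < 29 and negative for x > 29. So f has a unique maximum at x = 29, and since 29 is a positive integer, the supremum over n ≥ 1 is attained at n = 29: d_29 = 35·29/(29 + 29)^2 = 35·29/3364 = 35/116. Hence ||M|| = 35/116.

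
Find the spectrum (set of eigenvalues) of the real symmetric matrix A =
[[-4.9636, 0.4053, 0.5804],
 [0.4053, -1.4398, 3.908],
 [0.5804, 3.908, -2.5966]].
sigma(A) ≈ {-6, -5, 2}

A is real symmetric, so its spectrum consists of real eigenvalues. Expanding the characteristic polynomial of the displayed matrix gives
  det(λ I - A) = p(λ) = λ^3 + (9)λ^2 + (8)λ + (-60).
Solving p(λ) = 0 yields eigenvalues ≈ -6, -5, 2. (A is shown rounded to 4 decimals, so these recover the underlying integer eigenvalues to within that precision.)
Verification: the trace of A = -9 equals the sum of eigenvalues -9, and det(A) ≈ 59.9997 matches the eigenvalue product 60.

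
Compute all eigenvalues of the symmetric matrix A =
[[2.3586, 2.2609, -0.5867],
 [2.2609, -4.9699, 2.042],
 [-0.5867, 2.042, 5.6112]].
sigma(A) ≈ {-6, 3, 6}

A is real symmetric, so its spectrum consists of real eigenvalues. Expanding the characteristic polynomial of the displayed matrix gives
  det(λ I - A) = p(λ) = λ^3 + (-3)λ^2 + (-36)λ + (107.9985).
Solving p(λ) = 0 yields eigenvalues ≈ -6, 3, 6. (A is shown rounded to 4 decimals, so these recover the underlying integer eigenvalues to within that precision.)
Verification: the trace of A = 3 equals the sum of eigenvalues 3, and det(A) ≈ -107.9985 matches the eigenvalue product -108.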